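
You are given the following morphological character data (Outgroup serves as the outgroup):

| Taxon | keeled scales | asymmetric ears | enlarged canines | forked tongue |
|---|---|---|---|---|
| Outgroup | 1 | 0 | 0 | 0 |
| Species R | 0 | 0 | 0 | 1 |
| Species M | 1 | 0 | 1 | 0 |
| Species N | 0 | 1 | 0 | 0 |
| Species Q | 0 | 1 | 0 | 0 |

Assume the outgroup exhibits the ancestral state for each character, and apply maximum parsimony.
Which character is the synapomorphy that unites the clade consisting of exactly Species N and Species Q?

asymmetric ears

Character polarity is set by the outgroup: the derived state is whichever differs from the outgroup's state, so for keeled scales the derived state is '0', and for the remaining characters it is '1'.
keeled scales (derived state '0') is shared by Species N, Species Q, and Species R — a synapomorphy uniting that clade.
asymmetric ears (derived state '1') is shared by Species N and Species Q — a synapomorphy uniting that clade.
enlarged canines (derived state '1') is unique to Species M (autapomorphy; uninformative for grouping).
forked tongue (derived state '1') is unique to Species R (autapomorphy; uninformative for grouping).
Most parsimonious ingroup topology: ((Species R,(Species N,Species Q)),Species M).
The clade {Species N, Species Q} is supported by asymmetric ears: its derived state '1' occurs in exactly those taxa and in no other taxon (including the outgroup).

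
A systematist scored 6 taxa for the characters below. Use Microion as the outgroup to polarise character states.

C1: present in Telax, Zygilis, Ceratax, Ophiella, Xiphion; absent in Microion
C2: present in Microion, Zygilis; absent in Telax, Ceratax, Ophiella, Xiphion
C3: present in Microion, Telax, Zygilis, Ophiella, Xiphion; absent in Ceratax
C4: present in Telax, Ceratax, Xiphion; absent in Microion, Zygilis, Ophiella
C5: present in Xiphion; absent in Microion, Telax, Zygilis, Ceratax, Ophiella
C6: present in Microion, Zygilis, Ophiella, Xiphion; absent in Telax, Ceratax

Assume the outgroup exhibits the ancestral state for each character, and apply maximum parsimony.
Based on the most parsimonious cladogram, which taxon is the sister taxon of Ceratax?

Character polarity is set by the outgroup: the derived state is whichever differs from the outgroup's state, so for C2, C3, C6 the derived state is 'absent', and for the remaining characters it is 'present'.
C1 (derived state 'present') is shared by all ingroup taxa — unites the whole ingroup.
C2: derived state 'absent' in Ceratax, Ophiella, Telax, and Xiphion only — synapomorphy for {Ceratax, Ophiella, Telax, Xiphion}.
C3: derived state 'absent' in Ceratax only — an autapomorphy, so it tells us nothing about relationships among taxa.
C4: derived state 'present' in Ceratax, Telax, and Xiphion only — synapomorphy for {Ceratax, Telax, Xiphion}.
C5: derived state 'present' in Xiphion only — an autapomorphy, so it tells us nothing about relationships among taxa.
Only Ceratax and Telax show the derived state 'absent' for C6, supporting them as a clade.
Most parsimonious ingroup topology: ((((Telax,Ceratax),Xiphion),Ophiella),Zygilis).
Ceratax and Telax form a cherry on this tree, so they are sister taxa.

Telax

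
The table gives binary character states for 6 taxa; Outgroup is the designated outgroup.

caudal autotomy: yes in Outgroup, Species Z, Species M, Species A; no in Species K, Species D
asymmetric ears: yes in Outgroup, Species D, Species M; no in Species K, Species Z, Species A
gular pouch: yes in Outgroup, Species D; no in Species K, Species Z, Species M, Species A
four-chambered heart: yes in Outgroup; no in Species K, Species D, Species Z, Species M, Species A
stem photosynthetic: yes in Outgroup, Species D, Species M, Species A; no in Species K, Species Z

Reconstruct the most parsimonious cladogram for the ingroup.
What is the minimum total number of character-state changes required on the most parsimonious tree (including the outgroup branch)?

6

The outgroup has state 'yes' for every character, so 'no' is the derived state throughout.
caudal autotomy (state 'no') occurs in Species D and Species K but conflicts with the nesting implied by the other characters — most parsimoniously interpreted as homoplasy.
asymmetric ears (derived state 'no') is shared by Species A, Species K, and Species Z — a synapomorphy uniting that clade.
Only Species A, Species K, Species M, and Species Z show the derived state 'no' for gular pouch, supporting them as a clade.
four-chambered heart (derived state 'no') is shared by all ingroup taxa — unites the whole ingroup.
stem photosynthetic: derived state 'no' in Species K and Species Z only — synapomorphy for {Species K, Species Z}.
Most parsimonious ingroup topology: ((((Species K,Species Z),Species A),Species M),Species D).
Changes per character on this tree: caudal autotomy: 2; asymmetric ears: 1; gular pouch: 1; four-chambered heart: 1; stem photosynthetic: 1.
Total = 6.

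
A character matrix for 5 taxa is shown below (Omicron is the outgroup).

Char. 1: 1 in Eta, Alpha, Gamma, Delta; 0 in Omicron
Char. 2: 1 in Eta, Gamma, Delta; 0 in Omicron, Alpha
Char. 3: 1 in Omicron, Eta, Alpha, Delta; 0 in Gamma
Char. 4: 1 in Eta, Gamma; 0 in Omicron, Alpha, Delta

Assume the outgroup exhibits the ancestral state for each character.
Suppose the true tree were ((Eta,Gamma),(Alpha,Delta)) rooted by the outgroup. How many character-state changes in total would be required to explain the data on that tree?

5

Map each character onto ((Eta,Gamma),(Alpha,Delta)) (rooted by Omicron) and count the minimum state changes it requires (Fitch parsimony):
Char. 1: 1; Char. 2: 2; Char. 3: 1; Char. 4: 1.
Total tree length = 5.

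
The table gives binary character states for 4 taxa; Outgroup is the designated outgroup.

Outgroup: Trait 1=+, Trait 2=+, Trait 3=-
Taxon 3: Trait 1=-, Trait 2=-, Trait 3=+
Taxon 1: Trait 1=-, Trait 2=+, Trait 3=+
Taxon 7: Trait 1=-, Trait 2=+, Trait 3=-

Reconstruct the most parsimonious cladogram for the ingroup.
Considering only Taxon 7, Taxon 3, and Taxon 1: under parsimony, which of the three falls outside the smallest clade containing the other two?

Character polarity is set by the outgroup: the derived state is whichever differs from the outgroup's state, so for Trait 1, Trait 2 the derived state is '-', and for the remaining characters it is '+'.
Trait 1 (derived state '-') is shared by all ingroup taxa — unites the whole ingroup.
Trait 2: derived state '-' in Taxon 3 only — an autapomorphy, so it tells us nothing about relationships among taxa.
Trait 3 (derived state '+') is shared by Taxon 1 and Taxon 3 — a synapomorphy uniting that clade.
Most parsimonious ingroup topology: ((Taxon 3,Taxon 1),Taxon 7).
Taxon 3 and Taxon 1 share a more recent common ancestor with each other than either does with Taxon 7, so Taxon 7 is the least closely related of the three.

Taxon 7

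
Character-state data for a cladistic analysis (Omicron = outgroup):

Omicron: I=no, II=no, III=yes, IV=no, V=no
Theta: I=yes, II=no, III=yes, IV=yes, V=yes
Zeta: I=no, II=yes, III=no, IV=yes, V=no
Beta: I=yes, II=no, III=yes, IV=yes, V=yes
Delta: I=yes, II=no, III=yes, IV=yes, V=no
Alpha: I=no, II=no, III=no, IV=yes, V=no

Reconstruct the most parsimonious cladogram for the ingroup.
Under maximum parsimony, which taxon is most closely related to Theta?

Character polarity is set by the outgroup: the derived state is whichever differs from the outgroup's state, so for III the derived state is 'no', and for the remaining characters it is 'yes'.
I: derived state 'yes' in Beta, Delta, and Theta only — synapomorphy for {Beta, Delta, Theta}.
II (derived state 'yes') is unique to Zeta (autapomorphy; uninformative for grouping).
Only Alpha and Zeta show the derived state 'no' for III, supporting them as a clade.
All ingroup taxa share the derived state 'yes' for IV; it defines the ingroup but does not resolve relationships within it.
Only Beta and Theta show the derived state 'yes' for V, supporting them as a clade.
Most parsimonious ingroup topology: (((Theta,Beta),Delta),(Zeta,Alpha)).
Theta and Beta form a cherry on this tree, so they are sister taxa.

Beta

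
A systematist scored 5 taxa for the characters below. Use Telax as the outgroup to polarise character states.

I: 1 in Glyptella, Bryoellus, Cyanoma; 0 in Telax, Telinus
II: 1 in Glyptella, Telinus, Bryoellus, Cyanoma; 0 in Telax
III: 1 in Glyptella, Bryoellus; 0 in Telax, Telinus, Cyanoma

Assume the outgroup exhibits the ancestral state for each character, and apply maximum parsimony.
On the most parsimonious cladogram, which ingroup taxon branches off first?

Telinus

The outgroup has state '0' for every character, so '1' is the derived state throughout.
I (derived state '1') is shared by Bryoellus, Cyanoma, and Glyptella — a synapomorphy uniting that clade.
All ingroup taxa share the derived state '1' for II; it defines the ingroup but does not resolve relationships within it.
III: derived state '1' in Bryoellus and Glyptella only — synapomorphy for {Bryoellus, Glyptella}.
Most parsimonious ingroup topology: (((Glyptella,Bryoellus),Cyanoma),Telinus).
Telinus is sister to the clade containing all other ingroup taxa, so it is the earliest-diverging (most basal) ingroup lineage.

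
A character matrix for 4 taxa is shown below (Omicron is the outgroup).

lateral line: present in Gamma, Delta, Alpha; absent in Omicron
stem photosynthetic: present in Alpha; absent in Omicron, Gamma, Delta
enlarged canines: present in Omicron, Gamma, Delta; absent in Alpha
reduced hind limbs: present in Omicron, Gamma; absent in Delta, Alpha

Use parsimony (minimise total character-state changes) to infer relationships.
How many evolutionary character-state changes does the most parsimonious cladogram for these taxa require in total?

4

Character polarity is set by the outgroup: the derived state is whichever differs from the outgroup's state, so for enlarged canines, reduced hind limbs the derived state is 'absent', and for the remaining characters it is 'present'.
All ingroup taxa share the derived state 'present' for lateral line; it defines the ingroup but does not resolve relationships within it.
stem photosynthetic: derived state 'present' in Alpha only — an autapomorphy, so it tells us nothing about relationships among taxa.
enlarged canines (derived state 'absent') is unique to Alpha (autapomorphy; uninformative for grouping).
reduced hind limbs (derived state 'absent') is shared by Alpha and Delta — a synapomorphy uniting that clade.
Most parsimonious ingroup topology: (Gamma,(Alpha,Delta)).
Changes per character on this tree: lateral line: 1; stem photosynthetic: 1; enlarged canines: 1; reduced hind limbs: 1.
Total = 4.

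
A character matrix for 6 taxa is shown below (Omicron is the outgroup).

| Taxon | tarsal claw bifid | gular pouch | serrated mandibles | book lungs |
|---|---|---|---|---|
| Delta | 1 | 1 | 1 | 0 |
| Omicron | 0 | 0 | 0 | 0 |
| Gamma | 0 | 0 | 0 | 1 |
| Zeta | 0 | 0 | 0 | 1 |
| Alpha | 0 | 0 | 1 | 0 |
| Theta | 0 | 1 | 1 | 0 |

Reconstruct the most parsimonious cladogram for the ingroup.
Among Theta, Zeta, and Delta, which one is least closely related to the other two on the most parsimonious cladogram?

The outgroup has state '0' for every character, so '1' is the derived state throughout.
tarsal claw bifid: derived state '1' in Delta only — an autapomorphy, so it tells us nothing about relationships among taxa.
gular pouch: derived state '1' in Delta and Theta only — synapomorphy for {Delta, Theta}.
serrated mandibles: derived state '1' in Alpha, Delta, and Theta only — synapomorphy for {Alpha, Delta, Theta}.
book lungs (derived state '1') is shared by Gamma and Zeta — a synapomorphy uniting that clade.
Most parsimonious ingroup topology: ((Gamma,Zeta),(Alpha,(Theta,Delta))).
Theta and Delta share a more recent common ancestor with each other than either does with Zeta, so Zeta is the least closely related of the three.

Zeta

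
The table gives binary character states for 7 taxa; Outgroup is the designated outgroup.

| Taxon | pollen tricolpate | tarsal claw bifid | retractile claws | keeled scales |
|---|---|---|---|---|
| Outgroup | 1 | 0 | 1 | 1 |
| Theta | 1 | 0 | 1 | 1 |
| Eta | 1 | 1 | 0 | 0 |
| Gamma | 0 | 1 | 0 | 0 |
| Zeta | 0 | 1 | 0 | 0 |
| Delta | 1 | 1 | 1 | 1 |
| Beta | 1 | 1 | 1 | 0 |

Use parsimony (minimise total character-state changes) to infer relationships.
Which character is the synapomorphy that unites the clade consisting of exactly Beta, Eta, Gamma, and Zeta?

keeled scales

Character polarity is set by the outgroup: the derived state is whichever differs from the outgroup's state, so for pollen tricolpate, retractile claws, keeled scales the derived state is '0', and for the remaining characters it is '1'.
pollen tricolpate: derived state '0' in Gamma and Zeta only — synapomorphy for {Gamma, Zeta}.
tarsal claw bifid (derived state '1') is shared by Beta, Delta, Eta, Gamma, and Zeta — a synapomorphy uniting that clade.
retractile claws (derived state '0') is shared by Eta, Gamma, and Zeta — a synapomorphy uniting that clade.
keeled scales: derived state '0' in Beta, Eta, Gamma, and Zeta only — synapomorphy for {Beta, Eta, Gamma, Zeta}.
Most parsimonious ingroup topology: (Theta,(((Eta,(Gamma,Zeta)),Beta),Delta)).
The clade {Beta, Eta, Gamma, Zeta} is supported by keeled scales: its derived state '0' occurs in exactly those taxa and in no other taxon (including the outgroup).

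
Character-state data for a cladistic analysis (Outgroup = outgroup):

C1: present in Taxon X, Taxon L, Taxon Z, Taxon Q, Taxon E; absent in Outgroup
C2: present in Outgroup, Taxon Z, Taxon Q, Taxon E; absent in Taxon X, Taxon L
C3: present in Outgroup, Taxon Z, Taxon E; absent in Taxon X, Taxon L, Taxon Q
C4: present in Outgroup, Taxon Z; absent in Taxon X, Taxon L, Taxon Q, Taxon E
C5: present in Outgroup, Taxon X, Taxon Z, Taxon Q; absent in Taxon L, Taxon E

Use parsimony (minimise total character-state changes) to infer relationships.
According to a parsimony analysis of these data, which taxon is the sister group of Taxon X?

Character polarity is set by the outgroup: the derived state is whichever differs from the outgroup's state, so for C2, C3, C4, C5 the derived state is 'absent', and for the remaining characters it is 'present'.
C1 (derived state 'present') is shared by all ingroup taxa — unites the whole ingroup.
Only Taxon L and Taxon X show the derived state 'absent' for C2, supporting them as a clade.
C3 (derived state 'absent') is shared by Taxon L, Taxon Q, and Taxon X — a synapomorphy uniting that clade.
C4 (derived state 'absent') is shared by Taxon E, Taxon L, Taxon Q, and Taxon X — a synapomorphy uniting that clade.
C5 (state 'absent') occurs in Taxon E and Taxon L but conflicts with the nesting implied by the other characters — most parsimoniously interpreted as homoplasy.
Most parsimonious ingroup topology: ((((Taxon X,Taxon L),Taxon Q),Taxon E),Taxon Z).
Taxon X and Taxon L form a cherry on this tree, so they are sister taxa.

Taxon L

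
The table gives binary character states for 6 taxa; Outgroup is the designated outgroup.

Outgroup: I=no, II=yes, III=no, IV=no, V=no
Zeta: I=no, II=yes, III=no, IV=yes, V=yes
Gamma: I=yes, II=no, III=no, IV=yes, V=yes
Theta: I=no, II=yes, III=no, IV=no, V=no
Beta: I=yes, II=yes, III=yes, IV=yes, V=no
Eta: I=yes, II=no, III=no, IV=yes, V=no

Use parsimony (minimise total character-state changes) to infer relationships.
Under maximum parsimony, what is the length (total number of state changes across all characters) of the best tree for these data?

6

Character polarity is set by the outgroup: the derived state is whichever differs from the outgroup's state, so for II the derived state is 'no', and for the remaining characters it is 'yes'.
Only Beta, Eta, and Gamma show the derived state 'yes' for I, supporting them as a clade.
Only Eta and Gamma show the derived state 'no' for II, supporting them as a clade.
III: derived state 'yes' in Beta only — an autapomorphy, so it tells us nothing about relationships among taxa.
IV (derived state 'yes') is shared by Beta, Eta, Gamma, and Zeta — a synapomorphy uniting that clade.
V groups Gamma and Zeta, which is incompatible with the clades supported by the remaining characters; treating it as convergent (homoplasy) costs fewer steps than any alternative tree.
Most parsimonious ingroup topology: ((Zeta,((Gamma,Eta),Beta)),Theta).
Changes per character on this tree: I: 1; II: 1; III: 1; IV: 1; V: 2.
Total = 6.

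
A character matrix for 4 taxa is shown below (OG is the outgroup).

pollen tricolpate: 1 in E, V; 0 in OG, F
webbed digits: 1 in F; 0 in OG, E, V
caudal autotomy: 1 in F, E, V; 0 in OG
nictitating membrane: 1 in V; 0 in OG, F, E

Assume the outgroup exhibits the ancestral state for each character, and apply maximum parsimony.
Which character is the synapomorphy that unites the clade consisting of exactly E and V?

The outgroup has state '0' for every character, so '1' is the derived state throughout.
pollen tricolpate (derived state '1') is shared by E and V — a synapomorphy uniting that clade.
webbed digits: derived state '1' in F only — an autapomorphy, so it tells us nothing about relationships among taxa.
All ingroup taxa share the derived state '1' for caudal autotomy; it defines the ingroup but does not resolve relationships within it.
nictitating membrane: derived state '1' in V only — an autapomorphy, so it tells us nothing about relationships among taxa.
Most parsimonious ingroup topology: (F,(E,V)).
The clade {E, V} is supported by pollen tricolpate: its derived state '1' occurs in exactly those taxa and in no other taxon (including the outgroup).

pollen tricolpate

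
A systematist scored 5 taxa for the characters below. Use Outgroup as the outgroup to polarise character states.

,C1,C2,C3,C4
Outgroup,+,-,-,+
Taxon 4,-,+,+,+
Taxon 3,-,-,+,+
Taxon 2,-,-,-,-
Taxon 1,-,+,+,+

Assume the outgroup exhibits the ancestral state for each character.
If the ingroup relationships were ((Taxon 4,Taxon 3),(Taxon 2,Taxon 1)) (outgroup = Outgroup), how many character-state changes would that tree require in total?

Map each character onto ((Taxon 4,Taxon 3),(Taxon 2,Taxon 1)) (rooted by Outgroup) and count the minimum state changes it requires (Fitch parsimony):
C1: 1; C2: 2; C3: 2; C4: 1.
Total tree length = 6.

6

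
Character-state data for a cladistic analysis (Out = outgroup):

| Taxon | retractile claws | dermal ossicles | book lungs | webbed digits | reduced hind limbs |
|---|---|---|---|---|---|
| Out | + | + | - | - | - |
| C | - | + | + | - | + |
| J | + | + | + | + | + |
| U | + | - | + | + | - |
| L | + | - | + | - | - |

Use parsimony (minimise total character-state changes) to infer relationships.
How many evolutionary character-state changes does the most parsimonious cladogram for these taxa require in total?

6

Character polarity is set by the outgroup: the derived state is whichever differs from the outgroup's state, so for retractile claws, dermal ossicles the derived state is '-', and for the remaining characters it is '+'.
retractile claws (derived state '-') is unique to C (autapomorphy; uninformative for grouping).
dermal ossicles: derived state '-' in L and U only — synapomorphy for {L, U}.
book lungs (derived state '+') is shared by all ingroup taxa — unites the whole ingroup.
webbed digits (state '+') occurs in J and U but conflicts with the nesting implied by the other characters — most parsimoniously interpreted as homoplasy.
reduced hind limbs: derived state '+' in C and J only — synapomorphy for {C, J}.
Most parsimonious ingroup topology: ((C,J),(U,L)).
Changes per character on this tree: retractile claws: 1; dermal ossicles: 1; book lungs: 1; webbed digits: 2; reduced hind limbs: 1.
Total = 6.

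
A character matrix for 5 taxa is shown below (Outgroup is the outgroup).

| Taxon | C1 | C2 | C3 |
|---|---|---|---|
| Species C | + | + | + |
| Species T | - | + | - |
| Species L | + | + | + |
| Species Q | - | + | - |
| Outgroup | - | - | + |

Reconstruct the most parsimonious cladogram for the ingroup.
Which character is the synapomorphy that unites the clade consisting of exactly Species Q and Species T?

Character polarity is set by the outgroup: the derived state is whichever differs from the outgroup's state, so for C3 the derived state is '-', and for the remaining characters it is '+'.
C1: derived state '+' in Species C and Species L only — synapomorphy for {Species C, Species L}.
C2 (derived state '+') is shared by all ingroup taxa — unites the whole ingroup.
C3 (derived state '-') is shared by Species Q and Species T — a synapomorphy uniting that clade.
Most parsimonious ingroup topology: ((Species T,Species Q),(Species L,Species C)).
The clade {Species Q, Species T} is supported by C3: its derived state '-' occurs in exactly those taxa and in no other taxon (including the outgroup).

C3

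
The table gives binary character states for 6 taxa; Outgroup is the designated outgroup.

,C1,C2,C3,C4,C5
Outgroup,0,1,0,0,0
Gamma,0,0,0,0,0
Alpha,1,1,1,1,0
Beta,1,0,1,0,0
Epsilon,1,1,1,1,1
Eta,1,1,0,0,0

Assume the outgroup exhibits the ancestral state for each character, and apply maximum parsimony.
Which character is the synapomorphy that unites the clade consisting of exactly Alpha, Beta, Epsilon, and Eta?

C1

Character polarity is set by the outgroup: the derived state is whichever differs from the outgroup's state, so for C2 the derived state is '0', and for the remaining characters it is '1'.
C1 (derived state '1') is shared by Alpha, Beta, Epsilon, and Eta — a synapomorphy uniting that clade.
C2 groups Beta and Gamma, which is incompatible with the clades supported by the remaining characters; treating it as convergent (homoplasy) costs fewer steps than any alternative tree.
Only Alpha, Beta, and Epsilon show the derived state '1' for C3, supporting them as a clade.
Only Alpha and Epsilon show the derived state '1' for C4, supporting them as a clade.
C5: derived state '1' in Epsilon only — an autapomorphy, so it tells us nothing about relationships among taxa.
Most parsimonious ingroup topology: (Gamma,(((Alpha,Epsilon),Beta),Eta)).
The clade {Alpha, Beta, Epsilon, Eta} is supported by C1: its derived state '1' occurs in exactly those taxa and in no other taxon (including the outgroup).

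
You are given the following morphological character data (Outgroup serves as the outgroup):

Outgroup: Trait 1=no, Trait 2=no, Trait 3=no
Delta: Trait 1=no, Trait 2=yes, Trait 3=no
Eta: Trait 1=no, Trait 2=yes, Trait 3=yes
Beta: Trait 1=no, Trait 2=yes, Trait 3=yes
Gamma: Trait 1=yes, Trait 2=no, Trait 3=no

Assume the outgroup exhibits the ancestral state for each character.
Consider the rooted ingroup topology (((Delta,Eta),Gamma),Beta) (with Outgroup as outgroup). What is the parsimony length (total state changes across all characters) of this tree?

Map each character onto (((Delta,Eta),Gamma),Beta) (rooted by Outgroup) and count the minimum state changes it requires (Fitch parsimony):
Trait 1: 1; Trait 2: 2; Trait 3: 2.
Total tree length = 5.

5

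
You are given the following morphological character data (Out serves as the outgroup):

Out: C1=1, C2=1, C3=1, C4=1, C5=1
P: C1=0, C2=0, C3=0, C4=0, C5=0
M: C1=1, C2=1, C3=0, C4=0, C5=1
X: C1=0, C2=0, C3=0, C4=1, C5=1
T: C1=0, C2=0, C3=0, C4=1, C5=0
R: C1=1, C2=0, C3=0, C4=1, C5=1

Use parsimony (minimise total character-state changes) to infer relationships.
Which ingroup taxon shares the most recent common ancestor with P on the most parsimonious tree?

T

The outgroup has state '1' for every character, so '0' is the derived state throughout.
C1: derived state '0' in P, T, and X only — synapomorphy for {P, T, X}.
C2 (derived state '0') is shared by P, R, T, and X — a synapomorphy uniting that clade.
C3 (derived state '0') is shared by all ingroup taxa — unites the whole ingroup.
C4 (state '0') occurs in M and P but conflicts with the nesting implied by the other characters — most parsimoniously interpreted as homoplasy.
Only P and T show the derived state '0' for C5, supporting them as a clade.
Most parsimonious ingroup topology: ((((P,T),X),R),M).
P and T form a cherry on this tree, so they are sister taxa.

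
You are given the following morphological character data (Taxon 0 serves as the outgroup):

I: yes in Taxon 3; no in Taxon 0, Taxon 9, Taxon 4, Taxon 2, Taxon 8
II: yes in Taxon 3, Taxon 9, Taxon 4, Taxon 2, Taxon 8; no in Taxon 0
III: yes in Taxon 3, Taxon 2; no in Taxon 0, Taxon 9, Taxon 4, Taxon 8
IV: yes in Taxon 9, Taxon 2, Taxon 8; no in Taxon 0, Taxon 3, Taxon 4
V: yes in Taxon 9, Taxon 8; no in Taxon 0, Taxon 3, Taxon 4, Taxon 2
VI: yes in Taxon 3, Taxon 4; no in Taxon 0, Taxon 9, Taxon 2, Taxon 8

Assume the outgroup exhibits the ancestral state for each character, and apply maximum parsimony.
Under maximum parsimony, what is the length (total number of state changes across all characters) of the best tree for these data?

The outgroup has state 'no' for every character, so 'yes' is the derived state throughout.
I (derived state 'yes') is unique to Taxon 3 (autapomorphy; uninformative for grouping).
II (derived state 'yes') is shared by all ingroup taxa — unites the whole ingroup.
III groups Taxon 2 and Taxon 3, which is incompatible with the clades supported by the remaining characters; treating it as convergent (homoplasy) costs fewer steps than any alternative tree.
IV (derived state 'yes') is shared by Taxon 2, Taxon 8, and Taxon 9 — a synapomorphy uniting that clade.
V: derived state 'yes' in Taxon 8 and Taxon 9 only — synapomorphy for {Taxon 8, Taxon 9}.
VI: derived state 'yes' in Taxon 3 and Taxon 4 only — synapomorphy for {Taxon 3, Taxon 4}.
Most parsimonious ingroup topology: ((Taxon 3,Taxon 4),((Taxon 9,Taxon 8),Taxon 2)).
Changes per character on this tree: I: 1; II: 1; III: 2; IV: 1; V: 1; VI: 1.
Total = 7.

7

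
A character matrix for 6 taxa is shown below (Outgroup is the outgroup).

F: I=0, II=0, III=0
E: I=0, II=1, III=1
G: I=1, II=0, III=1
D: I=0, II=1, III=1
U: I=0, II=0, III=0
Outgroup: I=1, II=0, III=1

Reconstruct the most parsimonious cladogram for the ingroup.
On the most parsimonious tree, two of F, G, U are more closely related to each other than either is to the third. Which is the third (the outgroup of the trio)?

Character polarity is set by the outgroup: the derived state is whichever differs from the outgroup's state, so for I, III the derived state is '0', and for the remaining characters it is '1'.
Only D, E, F, and U show the derived state '0' for I, supporting them as a clade.
Only D and E show the derived state '1' for II, supporting them as a clade.
III: derived state '0' in F and U only — synapomorphy for {F, U}.
Most parsimonious ingroup topology: (((D,E),(F,U)),G).
U and F share a more recent common ancestor with each other than either does with G, so G is the least closely related of the three.

G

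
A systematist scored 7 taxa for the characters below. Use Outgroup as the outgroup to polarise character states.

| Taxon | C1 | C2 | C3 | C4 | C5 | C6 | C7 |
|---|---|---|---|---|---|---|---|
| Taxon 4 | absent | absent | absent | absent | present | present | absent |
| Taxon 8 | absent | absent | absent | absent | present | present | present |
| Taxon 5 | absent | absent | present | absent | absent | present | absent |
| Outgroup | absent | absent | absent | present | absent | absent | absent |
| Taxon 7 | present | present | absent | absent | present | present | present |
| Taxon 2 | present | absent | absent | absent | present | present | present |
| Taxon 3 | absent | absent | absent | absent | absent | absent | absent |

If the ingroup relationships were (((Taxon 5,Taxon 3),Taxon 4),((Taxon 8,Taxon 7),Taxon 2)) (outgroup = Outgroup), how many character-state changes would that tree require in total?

10

Map each character onto (((Taxon 5,Taxon 3),Taxon 4),((Taxon 8,Taxon 7),Taxon 2)) (rooted by Outgroup) and count the minimum state changes it requires (Fitch parsimony):
C1: 2; C2: 1; C3: 1; C4: 1; C5: 2; C6: 2; C7: 1.
Total tree length = 10.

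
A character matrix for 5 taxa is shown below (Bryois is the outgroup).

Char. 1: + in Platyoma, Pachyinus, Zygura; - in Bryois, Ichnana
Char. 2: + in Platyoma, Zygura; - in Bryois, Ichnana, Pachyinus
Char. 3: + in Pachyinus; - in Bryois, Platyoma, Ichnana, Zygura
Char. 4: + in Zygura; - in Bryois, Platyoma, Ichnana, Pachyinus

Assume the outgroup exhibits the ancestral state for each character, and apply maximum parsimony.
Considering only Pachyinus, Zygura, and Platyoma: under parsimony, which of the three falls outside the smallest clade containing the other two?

Pachyinus

The outgroup has state '-' for every character, so '+' is the derived state throughout.
Char. 1: derived state '+' in Pachyinus, Platyoma, and Zygura only — synapomorphy for {Pachyinus, Platyoma, Zygura}.
Char. 2: derived state '+' in Platyoma and Zygura only — synapomorphy for {Platyoma, Zygura}.
Char. 3 (derived state '+') is unique to Pachyinus (autapomorphy; uninformative for grouping).
Char. 4 (derived state '+') is unique to Zygura (autapomorphy; uninformative for grouping).
Most parsimonious ingroup topology: (((Platyoma,Zygura),Pachyinus),Ichnana).
Zygura and Platyoma share a more recent common ancestor with each other than either does with Pachyinus, so Pachyinus is the least closely related of the three.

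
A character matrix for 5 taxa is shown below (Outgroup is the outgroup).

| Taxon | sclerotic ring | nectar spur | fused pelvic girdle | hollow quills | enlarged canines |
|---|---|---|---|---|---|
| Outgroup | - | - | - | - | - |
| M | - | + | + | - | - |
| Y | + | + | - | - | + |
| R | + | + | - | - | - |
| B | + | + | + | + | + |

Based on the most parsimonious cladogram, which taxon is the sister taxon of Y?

The outgroup has state '-' for every character, so '+' is the derived state throughout.
sclerotic ring (derived state '+') is shared by B, R, and Y — a synapomorphy uniting that clade.
All ingroup taxa share the derived state '+' for nectar spur; it defines the ingroup but does not resolve relationships within it.
fused pelvic girdle (state '+') occurs in B and M but conflicts with the nesting implied by the other characters — most parsimoniously interpreted as homoplasy.
hollow quills (derived state '+') is unique to B (autapomorphy; uninformative for grouping).
Only B and Y show the derived state '+' for enlarged canines, supporting them as a clade.
Most parsimonious ingroup topology: (M,((Y,B),R)).
Y and B form a cherry on this tree, so they are sister taxa.

B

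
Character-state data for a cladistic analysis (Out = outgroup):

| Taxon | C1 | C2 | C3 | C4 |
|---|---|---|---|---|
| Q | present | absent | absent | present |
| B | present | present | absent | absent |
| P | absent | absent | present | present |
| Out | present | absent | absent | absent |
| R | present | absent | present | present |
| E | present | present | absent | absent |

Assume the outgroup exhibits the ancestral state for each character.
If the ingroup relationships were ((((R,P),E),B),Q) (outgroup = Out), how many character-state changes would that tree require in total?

Map each character onto ((((R,P),E),B),Q) (rooted by Out) and count the minimum state changes it requires (Fitch parsimony):
C1: 1; C2: 2; C3: 1; C4: 2.
Total tree length = 6.

6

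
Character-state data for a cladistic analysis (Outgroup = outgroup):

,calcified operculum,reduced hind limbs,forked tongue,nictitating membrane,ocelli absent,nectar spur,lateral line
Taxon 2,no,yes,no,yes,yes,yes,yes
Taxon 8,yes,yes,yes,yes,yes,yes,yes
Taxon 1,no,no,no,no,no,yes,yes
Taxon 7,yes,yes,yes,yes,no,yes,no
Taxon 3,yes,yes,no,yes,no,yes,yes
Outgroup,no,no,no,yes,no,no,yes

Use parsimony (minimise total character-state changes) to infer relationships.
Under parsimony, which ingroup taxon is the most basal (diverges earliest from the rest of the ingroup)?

Taxon 1

Character polarity is set by the outgroup: the derived state is whichever differs from the outgroup's state, so for nictitating membrane, lateral line the derived state is 'no', and for the remaining characters it is 'yes'.
Only Taxon 3, Taxon 7, and Taxon 8 show the derived state 'yes' for calcified operculum, supporting them as a clade.
Only Taxon 2, Taxon 3, Taxon 7, and Taxon 8 show the derived state 'yes' for reduced hind limbs, supporting them as a clade.
forked tongue: derived state 'yes' in Taxon 7 and Taxon 8 only — synapomorphy for {Taxon 7, Taxon 8}.
nictitating membrane: derived state 'no' in Taxon 1 only — an autapomorphy, so it tells us nothing about relationships among taxa.
ocelli absent groups Taxon 2 and Taxon 8, which is incompatible with the clades supported by the remaining characters; treating it as convergent (homoplasy) costs fewer steps than any alternative tree.
nectar spur (derived state 'yes') is shared by all ingroup taxa — unites the whole ingroup.
lateral line (derived state 'no') is unique to Taxon 7 (autapomorphy; uninformative for grouping).
Most parsimonious ingroup topology: (Taxon 1,(((Taxon 8,Taxon 7),Taxon 3),Taxon 2)).
Taxon 1 is sister to the clade containing all other ingroup taxa, so it is the earliest-diverging (most basal) ingroup lineage.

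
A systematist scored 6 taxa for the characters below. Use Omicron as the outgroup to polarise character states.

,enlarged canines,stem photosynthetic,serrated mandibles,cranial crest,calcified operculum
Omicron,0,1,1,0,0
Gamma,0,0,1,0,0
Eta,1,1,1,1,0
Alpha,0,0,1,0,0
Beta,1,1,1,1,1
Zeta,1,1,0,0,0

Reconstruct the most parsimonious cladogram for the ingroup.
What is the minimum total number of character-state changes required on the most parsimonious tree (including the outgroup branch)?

Character polarity is set by the outgroup: the derived state is whichever differs from the outgroup's state, so for stem photosynthetic, serrated mandibles the derived state is '0', and for the remaining characters it is '1'.
enlarged canines: derived state '1' in Beta, Eta, and Zeta only — synapomorphy for {Beta, Eta, Zeta}.
stem photosynthetic: derived state '0' in Alpha and Gamma only — synapomorphy for {Alpha, Gamma}.
serrated mandibles (derived state '0') is unique to Zeta (autapomorphy; uninformative for grouping).
cranial crest (derived state '1') is shared by Beta and Eta — a synapomorphy uniting that clade.
calcified operculum: derived state '1' in Beta only — an autapomorphy, so it tells us nothing about relationships among taxa.
Most parsimonious ingroup topology: ((Gamma,Alpha),((Eta,Beta),Zeta)).
Changes per character on this tree: enlarged canines: 1; stem photosynthetic: 1; serrated mandibles: 1; cranial crest: 1; calcified operculum: 1.
Total = 5.

5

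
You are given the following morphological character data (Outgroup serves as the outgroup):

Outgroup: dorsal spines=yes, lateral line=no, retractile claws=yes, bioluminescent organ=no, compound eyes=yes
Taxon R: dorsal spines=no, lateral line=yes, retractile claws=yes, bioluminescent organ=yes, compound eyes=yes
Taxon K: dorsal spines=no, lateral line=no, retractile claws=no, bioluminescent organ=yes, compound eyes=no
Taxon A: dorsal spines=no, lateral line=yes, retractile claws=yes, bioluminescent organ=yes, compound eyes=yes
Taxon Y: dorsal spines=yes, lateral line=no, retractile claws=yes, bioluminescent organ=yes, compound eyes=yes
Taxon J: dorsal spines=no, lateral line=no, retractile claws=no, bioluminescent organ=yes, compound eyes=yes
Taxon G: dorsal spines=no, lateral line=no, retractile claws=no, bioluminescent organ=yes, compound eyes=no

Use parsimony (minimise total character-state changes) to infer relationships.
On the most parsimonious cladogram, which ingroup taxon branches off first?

Taxon Y

Character polarity is set by the outgroup: the derived state is whichever differs from the outgroup's state, so for dorsal spines, retractile claws, compound eyes the derived state is 'no', and for the remaining characters it is 'yes'.
dorsal spines: derived state 'no' in Taxon A, Taxon G, Taxon J, Taxon K, and Taxon R only — synapomorphy for {Taxon A, Taxon G, Taxon J, Taxon K, Taxon R}.
lateral line: derived state 'yes' in Taxon A and Taxon R only — synapomorphy for {Taxon A, Taxon R}.
retractile claws: derived state 'no' in Taxon G, Taxon J, and Taxon K only — synapomorphy for {Taxon G, Taxon J, Taxon K}.
All ingroup taxa share the derived state 'yes' for bioluminescent organ; it defines the ingroup but does not resolve relationships within it.
Only Taxon G and Taxon K show the derived state 'no' for compound eyes, supporting them as a clade.
Most parsimonious ingroup topology: (((Taxon R,Taxon A),((Taxon K,Taxon G),Taxon J)),Taxon Y).
Taxon Y is sister to the clade containing all other ingroup taxa, so it is the earliest-diverging (most basal) ingroup lineage.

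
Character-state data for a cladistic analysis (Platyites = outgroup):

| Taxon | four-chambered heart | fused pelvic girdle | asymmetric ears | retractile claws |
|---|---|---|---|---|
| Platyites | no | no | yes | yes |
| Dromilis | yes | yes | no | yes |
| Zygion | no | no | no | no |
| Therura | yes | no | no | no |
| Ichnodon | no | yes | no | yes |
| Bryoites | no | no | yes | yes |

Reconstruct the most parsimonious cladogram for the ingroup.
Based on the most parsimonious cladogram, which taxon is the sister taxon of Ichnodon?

Dromilis

Character polarity is set by the outgroup: the derived state is whichever differs from the outgroup's state, so for asymmetric ears, retractile claws the derived state is 'no', and for the remaining characters it is 'yes'.
four-chambered heart (state 'yes') occurs in Dromilis and Therura but conflicts with the nesting implied by the other characters — most parsimoniously interpreted as homoplasy.
Only Dromilis and Ichnodon show the derived state 'yes' for fused pelvic girdle, supporting them as a clade.
asymmetric ears: derived state 'no' in Dromilis, Ichnodon, Therura, and Zygion only — synapomorphy for {Dromilis, Ichnodon, Therura, Zygion}.
retractile claws (derived state 'no') is shared by Therura and Zygion — a synapomorphy uniting that clade.
Most parsimonious ingroup topology: (((Dromilis,Ichnodon),(Zygion,Therura)),Bryoites).
Ichnodon and Dromilis form a cherry on this tree, so they are sister taxa.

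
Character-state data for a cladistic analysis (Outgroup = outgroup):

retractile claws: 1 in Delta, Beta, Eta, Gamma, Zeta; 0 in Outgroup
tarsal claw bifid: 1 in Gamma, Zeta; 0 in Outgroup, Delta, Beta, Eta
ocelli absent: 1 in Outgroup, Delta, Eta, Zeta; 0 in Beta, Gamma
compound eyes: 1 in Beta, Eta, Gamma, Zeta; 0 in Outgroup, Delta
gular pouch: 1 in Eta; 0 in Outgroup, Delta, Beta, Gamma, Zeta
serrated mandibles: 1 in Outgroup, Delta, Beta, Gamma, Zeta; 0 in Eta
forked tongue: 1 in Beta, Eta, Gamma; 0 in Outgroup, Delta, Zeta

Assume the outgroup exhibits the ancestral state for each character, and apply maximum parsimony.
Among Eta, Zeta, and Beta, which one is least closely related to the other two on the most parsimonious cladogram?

Character polarity is set by the outgroup: the derived state is whichever differs from the outgroup's state, so for ocelli absent, serrated mandibles the derived state is '0', and for the remaining characters it is '1'.
All ingroup taxa share the derived state '1' for retractile claws; it defines the ingroup but does not resolve relationships within it.
tarsal claw bifid (state '1') occurs in Gamma and Zeta but conflicts with the nesting implied by the other characters — most parsimoniously interpreted as homoplasy.
ocelli absent: derived state '0' in Beta and Gamma only — synapomorphy for {Beta, Gamma}.
compound eyes (derived state '1') is shared by Beta, Eta, Gamma, and Zeta — a synapomorphy uniting that clade.
gular pouch (derived state '1') is unique to Eta (autapomorphy; uninformative for grouping).
serrated mandibles: derived state '0' in Eta only — an autapomorphy, so it tells us nothing about relationships among taxa.
forked tongue (derived state '1') is shared by Beta, Eta, and Gamma — a synapomorphy uniting that clade.
Most parsimonious ingroup topology: (Delta,(((Beta,Gamma),Eta),Zeta)).
Eta and Beta share a more recent common ancestor with each other than either does with Zeta, so Zeta is the least closely related of the three.

Zeta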